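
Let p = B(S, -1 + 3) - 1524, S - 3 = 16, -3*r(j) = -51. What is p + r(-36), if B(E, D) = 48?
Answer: -1459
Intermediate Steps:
r(j) = 17 (r(j) = -⅓*(-51) = 17)
S = 19 (S = 3 + 16 = 19)
p = -1476 (p = 48 - 1524 = -1476)
p + r(-36) = -1476 + 17 = -1459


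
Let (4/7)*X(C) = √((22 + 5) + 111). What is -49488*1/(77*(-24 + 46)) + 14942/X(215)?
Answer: -24744/847 + 29884*√138/483 ≈ 697.61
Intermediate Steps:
X(C) = 7*√138/4 (X(C) = 7*√((22 + 5) + 111)/4 = 7*√(27 + 111)/4 = 7*√138/4)
-49488*1/(77*(-24 + 46)) + 14942/X(215) = -49488*1/(77*(-24 + 46)) + 14942/((7*√138/4)) = -49488/(77*22) + 14942*(2*√138/483) = -49488/1694 + 29884*√138/483 = -49488*1/1694 + 29884*√138/483 = -24744/847 + 29884*√138/483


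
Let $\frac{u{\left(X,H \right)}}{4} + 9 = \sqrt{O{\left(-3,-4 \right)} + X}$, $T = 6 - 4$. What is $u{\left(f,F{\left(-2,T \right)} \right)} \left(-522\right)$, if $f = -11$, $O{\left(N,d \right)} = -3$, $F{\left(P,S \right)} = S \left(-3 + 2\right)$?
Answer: $18792 - 2088 i \sqrt{14} \approx 18792.0 - 7812.6 i$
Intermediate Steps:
$T = 2$ ($T = 6 - 4 = 2$)
$F{\left(P,S \right)} = - S$ ($F{\left(P,S \right)} = S \left(-1\right) = - S$)
$u{\left(X,H \right)} = -36 + 4 \sqrt{-3 + X}$
$u{\left(f,F{\left(-2,T \right)} \right)} \left(-522\right) = \left(-36 + 4 \sqrt{-3 - 11}\right) \left(-522\right) = \left(-36 + 4 \sqrt{-14}\right) \left(-522\right) = \left(-36 + 4 i \sqrt{14}\right) \left(-522\right) = 18792 - 2088 i \sqrt{14}$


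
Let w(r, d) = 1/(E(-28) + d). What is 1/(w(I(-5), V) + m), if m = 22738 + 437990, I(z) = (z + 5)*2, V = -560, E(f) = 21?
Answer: 539/248332391 ≈ 2.1705e-6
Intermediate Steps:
I(z) = 10 + 2*z (I(z) = (5 + z)*2 = 10 + 2*z)
w(r, d) = 1/(21 + d)
m = 460728
1/(w(I(-5), V) + m) = 1/(1/(21 - 560) + 460728) = 1/(1/(-539) + 460728) = 1/(-1/539 + 460728) = 1/(248332391/539) = 539/248332391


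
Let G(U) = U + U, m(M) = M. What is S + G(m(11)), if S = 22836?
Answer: 22858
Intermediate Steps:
G(U) = 2*U
S + G(m(11)) = 22836 + 2*11 = 22836 + 22 = 22858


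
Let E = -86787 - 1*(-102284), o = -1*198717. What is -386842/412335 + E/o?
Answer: -27754012403/27312658065 ≈ -1.0162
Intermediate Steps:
o = -198717
E = 15497 (E = -86787 + 102284 = 15497)
-386842/412335 + E/o = -386842/412335 + 15497/(-198717) = -386842*1/412335 + 15497*(-1/198717) = -386842/412335 - 15497/198717 = -27754012403/27312658065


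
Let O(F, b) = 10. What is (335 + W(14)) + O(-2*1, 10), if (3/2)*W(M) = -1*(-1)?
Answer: 1037/3 ≈ 345.67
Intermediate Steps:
W(M) = 2/3 (W(M) = 2*(-1*(-1))/3 = (2/3)*1 = 2/3)
(335 + W(14)) + O(-2*1, 10) = (335 + 2/3) + 10 = 1007/3 + 10 = 1037/3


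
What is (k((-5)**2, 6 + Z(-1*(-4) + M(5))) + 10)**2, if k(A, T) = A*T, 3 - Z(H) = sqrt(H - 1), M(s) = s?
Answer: 60225 - 23500*sqrt(2) ≈ 26991.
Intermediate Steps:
Z(H) = 3 - sqrt(-1 + H) (Z(H) = 3 - sqrt(H - 1) = 3 - sqrt(-1 + H))
(k((-5)**2, 6 + Z(-1*(-4) + M(5))) + 10)**2 = ((-5)**2*(6 + (3 - sqrt(-1 + (-1*(-4) + 5)))) + 10)**2 = (25*(6 + (3 - sqrt(-1 + (4 + 5)))) + 10)**2 = (25*(6 + (3 - sqrt(-1 + 9))) + 10)**2 = (25*(6 + (3 - sqrt(8))) + 10)**2 = (25*(6 + (3 - 2*sqrt(2))) + 10)**2 = (25*(9 - 2*sqrt(2)) + 10)**2 = ((225 - 50*sqrt(2)) + 10)**2 = (235 - 50*sqrt(2))**2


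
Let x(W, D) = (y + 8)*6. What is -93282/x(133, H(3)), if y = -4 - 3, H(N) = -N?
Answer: -15547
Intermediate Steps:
y = -7
x(W, D) = 6 (x(W, D) = (-7 + 8)*6 = 1*6 = 6)
-93282/x(133, H(3)) = -93282/6 = -93282*1/6 = -15547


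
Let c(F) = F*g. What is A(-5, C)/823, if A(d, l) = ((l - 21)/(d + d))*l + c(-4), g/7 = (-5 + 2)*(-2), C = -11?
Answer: -1016/4115 ≈ -0.24690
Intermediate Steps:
g = 42 (g = 7*((-5 + 2)*(-2)) = 7*(-3*(-2)) = 7*6 = 42)
c(F) = 42*F (c(F) = F*42 = 42*F)
A(d, l) = -168 + l*(-21 + l)/(2*d) (A(d, l) = ((l - 21)/(d + d))*l + 42*(-4) = ((-21 + l)/((2*d)))*l - 168 = ((-21 + l)*(1/(2*d)))*l - 168 = ((-21 + l)/(2*d))*l - 168 = l*(-21 + l)/(2*d) - 168 = -168 + l*(-21 + l)/(2*d))
A(-5, C)/823 = ((½)*((-11)² - 336*(-5) - 21*(-11))/(-5))/823 = ((½)*(-⅕)*(121 + 1680 + 231))*(1/823) = ((½)*(-⅕)*2032)*(1/823) = -1016/5*1/823 = -1016/4115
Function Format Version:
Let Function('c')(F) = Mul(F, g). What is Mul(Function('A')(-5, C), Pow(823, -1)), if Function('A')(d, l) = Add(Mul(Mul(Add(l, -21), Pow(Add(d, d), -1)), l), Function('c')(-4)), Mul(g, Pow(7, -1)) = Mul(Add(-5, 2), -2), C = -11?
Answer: Rational(-1016, 4115) ≈ -0.24690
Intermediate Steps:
g = 42 (g = Mul(7, Mul(Add(-5, 2), -2)) = Mul(7, Mul(-3, -2)) = Mul(7, 6) = 42)
Function('c')(F) = Mul(42, F) (Function('c')(F) = Mul(F, 42) = Mul(42, F))
Function('A')(d, l) = Add(-168, Mul(Rational(1, 2), l, Pow(d, -1), Add(-21, l))) (Function('A')(d, l) = Add(Mul(Mul(Add(l, -21), Pow(Add(d, d), -1)), l), Mul(42, -4)) = Add(Mul(Mul(Add(-21, l), Pow(Mul(2, d), -1)), l), -168) = Add(Mul(Mul(Add(-21, l), Mul(Rational(1, 2), Pow(d, -1))), l), -168) = Add(Mul(Mul(Rational(1, 2), Pow(d, -1), Add(-21, l)), l), -168) = Add(Mul(Rational(1, 2), l, Pow(d, -1), Add(-21, l)), -168) = Add(-168, Mul(Rational(1, 2), l, Pow(d, -1), Add(-21, l))))
Mul(Function('A')(-5, C), Pow(823, -1)) = Mul(Mul(Rational(1, 2), Pow(-5, -1), Add(Pow(-11, 2), Mul(-336, -5), Mul(-21, -11))), Pow(823, -1)) = Mul(Mul(Rational(1, 2), Rational(-1, 5), Add(121, 1680, 231)), Rational(1, 823)) = Mul(Mul(Rational(1, 2), Rational(-1, 5), 2032), Rational(1, 823)) = Mul(Rational(-1016, 5), Rational(1, 823)) = Rational(-1016, 4115)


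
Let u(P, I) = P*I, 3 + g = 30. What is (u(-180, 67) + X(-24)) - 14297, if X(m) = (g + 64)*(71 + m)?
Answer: -22080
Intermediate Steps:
g = 27 (g = -3 + 30 = 27)
X(m) = 6461 + 91*m (X(m) = (27 + 64)*(71 + m) = 91*(71 + m) = 6461 + 91*m)
u(P, I) = I*P
(u(-180, 67) + X(-24)) - 14297 = (67*(-180) + (6461 + 91*(-24))) - 14297 = (-12060 + (6461 - 2184)) - 14297 = (-12060 + 4277) - 14297 = -7783 - 14297 = -22080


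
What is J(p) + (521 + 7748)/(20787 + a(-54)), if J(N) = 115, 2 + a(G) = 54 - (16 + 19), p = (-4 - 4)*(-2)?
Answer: 2400729/20804 ≈ 115.40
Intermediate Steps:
p = 16 (p = -8*(-2) = 16)
a(G) = 17 (a(G) = -2 + (54 - (16 + 19)) = -2 + (54 - 1*35) = -2 + (54 - 35) = -2 + 19 = 17)
J(p) + (521 + 7748)/(20787 + a(-54)) = 115 + (521 + 7748)/(20787 + 17) = 115 + 8269/20804 = 2400729/20804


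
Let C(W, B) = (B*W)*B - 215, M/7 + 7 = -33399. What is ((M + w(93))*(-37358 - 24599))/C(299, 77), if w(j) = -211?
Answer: 14501221721/1772556 ≈ 8181.0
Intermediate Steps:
M = -233842 (M = -49 + 7*(-33399) = -49 - 233793 = -233842)
C(W, B) = -215 + W*B² (C(W, B) = W*B² - 215 = -215 + W*B²)
((M + w(93))*(-37358 - 24599))/C(299, 77) = ((-233842 - 211)*(-37358 - 24599))/(-215 + 299*77²) = (-234053*(-61957))/(-215 + 299*5929) = 14501221721/(-215 + 1772771) = 14501221721/1772556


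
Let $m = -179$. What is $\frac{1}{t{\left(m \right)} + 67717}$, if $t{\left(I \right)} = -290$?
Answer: $\frac{1}{67427} \approx 1.4831 \cdot 10^{-5}$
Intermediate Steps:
$\frac{1}{t{\left(m \right)} + 67717} = \frac{1}{-290 + 67717} = \frac{1}{67427}$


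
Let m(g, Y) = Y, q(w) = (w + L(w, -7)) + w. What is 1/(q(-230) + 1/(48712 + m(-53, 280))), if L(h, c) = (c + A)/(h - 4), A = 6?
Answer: -5732064/2636724827 ≈ -0.0021739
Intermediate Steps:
L(h, c) = (6 + c)/(-4 + h) (L(h, c) = (c + 6)/(h - 4) = (6 + c)/(-4 + h))
q(w) = -1/(-4 + w) + 2*w (q(w) = (w + (6 - 7)/(-4 + w)) + w = (w - 1/(-4 + w)) + w = -1/(-4 + w) + 2*w)
1/(q(-230) + 1/(48712 + m(-53, 280))) = 1/((-1 + 2*(-230)*(-4 - 230))/(-4 - 230) + 1/(48712 + 280)) = 1/((-1 + 2*(-230)*(-234))/(-234) + 1/48992) = 1/(-(-1 + 107640)/234 + 1/48992) = 1/(-1/234*107639 + 1/48992) = 1/(-107639/234 + 1/48992) = 1/(-2636724827/5732064) = -5732064/2636724827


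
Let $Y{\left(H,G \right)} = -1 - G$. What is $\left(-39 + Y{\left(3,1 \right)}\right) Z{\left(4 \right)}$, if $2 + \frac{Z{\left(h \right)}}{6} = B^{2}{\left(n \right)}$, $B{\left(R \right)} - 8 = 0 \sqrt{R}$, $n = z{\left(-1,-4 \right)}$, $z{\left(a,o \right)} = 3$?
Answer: $-15252$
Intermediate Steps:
$n = 3$
$B{\left(R \right)} = 8$ ($B{\left(R \right)} = 8 + 0 \sqrt{R} = 8 + 0 = 8$)
$Z{\left(h \right)} = 372$ ($Z{\left(h \right)} = -12 + 6 \cdot 8^{2} = -12 + 6 \cdot 64 = -12 + 384 = 372$)
$\left(-39 + Y{\left(3,1 \right)}\right) Z{\left(4 \right)} = \left(-39 - 2\right) 372 = \left(-41\right) 372 = -15252$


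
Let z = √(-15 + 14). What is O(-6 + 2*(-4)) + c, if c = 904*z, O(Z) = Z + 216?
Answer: 202 + 904*I ≈ 202.0 + 904.0*I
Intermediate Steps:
z = I (z = √(-1) = I ≈ 1.0*I)
O(Z) = 216 + Z
c = 904*I ≈ 904.0*I
O(-6 + 2*(-4)) + c = (216 + (-6 + 2*(-4))) + 904*I = (216 + (-6 - 8)) + 904*I = (216 - 14) + 904*I = 202 + 904*I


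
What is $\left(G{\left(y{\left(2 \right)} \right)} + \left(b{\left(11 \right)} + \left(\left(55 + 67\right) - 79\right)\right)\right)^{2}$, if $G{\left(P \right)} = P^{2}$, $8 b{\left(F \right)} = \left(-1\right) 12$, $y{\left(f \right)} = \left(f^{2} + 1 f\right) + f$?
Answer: $\frac{44521}{4} \approx 11130.0$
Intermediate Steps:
$y{\left(f \right)} = f^{2} + 2 f$ ($y{\left(f \right)} = \left(f^{2} + f\right) + f = \left(f + f^{2}\right) + f = f^{2} + 2 f$)
$b{\left(F \right)} = - \frac{3}{2}$ ($b{\left(F \right)} = \frac{\left(-1\right) 12}{8} = \frac{1}{8} \left(-12\right) = - \frac{3}{2}$)
$\left(G{\left(y{\left(2 \right)} \right)} + \left(b{\left(11 \right)} + \left(\left(55 + 67\right) - 79\right)\right)\right)^{2} = \left(\left(2 \left(2 + 2\right)\right)^{2} + \left(- \frac{3}{2} + \left(\left(55 + 67\right) - 79\right)\right)\right)^{2} = \left(\left(2 \cdot 4\right)^{2} + \left(- \frac{3}{2} + \left(122 - 79\right)\right)\right)^{2} = \left(8^{2} + \left(- \frac{3}{2} + 43\right)\right)^{2} = \left(64 + \frac{83}{2}\right)^{2} = \left(\frac{211}{2}\right)^{2} = \frac{44521}{4}$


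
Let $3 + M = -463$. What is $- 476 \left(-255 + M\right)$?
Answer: $343196$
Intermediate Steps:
$M = -466$ ($M = -3 - 463 = -466$)
$- 476 \left(-255 + M\right) = - 476 \left(-255 - 466\right) = \left(-476\right) \left(-721\right) = 343196$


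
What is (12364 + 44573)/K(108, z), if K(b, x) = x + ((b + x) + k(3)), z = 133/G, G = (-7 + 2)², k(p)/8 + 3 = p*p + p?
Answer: 1423425/4766 ≈ 298.66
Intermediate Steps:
k(p) = -24 + 8*p + 8*p² (k(p) = -24 + 8*(p*p + p) = -24 + 8*(p² + p) = -24 + 8*(p + p²) = -24 + (8*p + 8*p²) = -24 + 8*p + 8*p²)
G = 25 (G = (-5)² = 25)
z = 133/25 ≈ 5.3200
K(b, x) = 72 + b + 2*x (K(b, x) = x + ((b + x) + (-24 + 8*3 + 8*3²)) = x + ((b + x) + (-24 + 24 + 8*9)) = x + ((b + x) + (-24 + 24 + 72)) = x + ((b + x) + 72) = x + (72 + b + x) = 72 + b + 2*x)
(12364 + 44573)/K(108, z) = (12364 + 44573)/(72 + 108 + 2*(133/25)) = 56937/(72 + 108 + 266/25) = 56937/(4766/25) = 56937*(25/4766) = 1423425/4766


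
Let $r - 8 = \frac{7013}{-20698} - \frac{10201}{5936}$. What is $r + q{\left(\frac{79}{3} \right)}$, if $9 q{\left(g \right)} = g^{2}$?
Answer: $\frac{412965569923}{4975964784} \approx 82.992$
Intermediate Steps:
$q{\left(g \right)} = \frac{g^{2}}{9}$
$r = \frac{365068579}{61431664}$ ($r = 8 + \left(\frac{7013}{-20698} - \frac{10201}{5936}\right) = 8 + \left(7013 \left(- \frac{1}{20698}\right) - \frac{10201}{5936}\right) = 8 - \frac{126384733}{61431664} = \frac{365068579}{61431664} \approx 5.9427$)
$r + q{\left(\frac{79}{3} \right)} = \frac{365068579}{61431664} + \frac{\left(\frac{79}{3}\right)^{2}}{9} = \frac{365068579}{61431664} + \frac{1}{9} \cdot \frac{6241}{9} = \frac{365068579}{61431664} + \frac{6241}{81} = \frac{412965569923}{4975964784}$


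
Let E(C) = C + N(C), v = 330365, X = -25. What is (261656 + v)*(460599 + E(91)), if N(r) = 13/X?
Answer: 6818446165977/25 ≈ 2.7274e+11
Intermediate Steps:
N(r) = -13/25 (N(r) = 13/(-25) = 13*(-1/25) = -13/25)
E(C) = -13/25 + C (E(C) = C - 13/25 = -13/25 + C)
(261656 + v)*(460599 + E(91)) = (261656 + 330365)*(460599 + (-13/25 + 91)) = 592021*(460599 + 2262/25) = 592021*(11517237/25) = 6818446165977/25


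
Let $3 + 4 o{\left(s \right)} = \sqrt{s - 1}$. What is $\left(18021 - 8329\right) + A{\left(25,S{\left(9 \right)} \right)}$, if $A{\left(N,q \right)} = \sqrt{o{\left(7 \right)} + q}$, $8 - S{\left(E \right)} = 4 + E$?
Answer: $9692 + \frac{\sqrt{-23 + \sqrt{6}}}{2} \approx 9692.0 + 2.2666 i$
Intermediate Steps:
$S{\left(E \right)} = 4 - E$ ($S{\left(E \right)} = 8 - \left(4 + E\right) = 4 - E$)
$o{\left(s \right)} = - \frac{3}{4} + \frac{\sqrt{-1 + s}}{4}$ ($o{\left(s \right)} = - \frac{3}{4} + \frac{\sqrt{s - 1}}{4} = - \frac{3}{4} + \frac{\sqrt{-1 + s}}{4}$)
$A{\left(N,q \right)} = \sqrt{- \frac{3}{4} + q + \frac{\sqrt{6}}{4}}$ ($A{\left(N,q \right)} = \sqrt{\left(- \frac{3}{4} + \frac{\sqrt{-1 + 7}}{4}\right) + q} = \sqrt{\left(- \frac{3}{4} + \frac{\sqrt{6}}{4}\right) + q} = \sqrt{- \frac{3}{4} + q + \frac{\sqrt{6}}{4}}$)
$\left(18021 - 8329\right) + A{\left(25,S{\left(9 \right)} \right)} = \left(18021 - 8329\right) + \frac{\sqrt{-3 + \sqrt{6} + 4 \left(4 - 9\right)}}{2} = 9692 + \frac{\sqrt{-3 + \sqrt{6} + 4 \left(4 - 9\right)}}{2} = 9692 + \frac{\sqrt{-3 + \sqrt{6} + 4 \left(-5\right)}}{2} = 9692 + \frac{\sqrt{-3 + \sqrt{6} - 20}}{2} = 9692 + \frac{\sqrt{-23 + \sqrt{6}}}{2}$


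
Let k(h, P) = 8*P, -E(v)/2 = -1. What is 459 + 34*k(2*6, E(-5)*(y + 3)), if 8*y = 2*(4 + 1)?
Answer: 2771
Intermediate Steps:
y = 5/4 (y = (2*(4 + 1))/8 = (2*5)/8 = (⅛)*10 = 5/4 ≈ 1.2500)
E(v) = 2 (E(v) = -2*(-1) = 2)
459 + 34*k(2*6, E(-5)*(y + 3)) = 459 + 34*(8*(2*(5/4 + 3))) = 459 + 34*(8*(2*(17/4))) = 459 + 34*(8*(17/2)) = 459 + 34*68 = 459 + 2312 = 2771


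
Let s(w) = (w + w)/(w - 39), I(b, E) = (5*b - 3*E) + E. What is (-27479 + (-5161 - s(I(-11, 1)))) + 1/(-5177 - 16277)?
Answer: -5602272301/171632 ≈ -32641.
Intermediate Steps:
I(b, E) = -2*E + 5*b (I(b, E) = (-3*E + 5*b) + E = -2*E + 5*b)
s(w) = 2*w/(-39 + w) (s(w) = (2*w)/(-39 + w) = 2*w/(-39 + w))
(-27479 + (-5161 - s(I(-11, 1)))) + 1/(-5177 - 16277) = (-27479 + (-5161 - 2*(-2*1 + 5*(-11))/(-39 + (-2*1 + 5*(-11))))) + 1/(-5177 - 16277) = (-27479 + (-5161 - 2*(-2 - 55)/(-39 + (-2 - 55)))) + 1/(-21454) = (-27479 + (-5161 - 2*(-57)/(-39 - 57))) - 1/21454 = (-27479 + (-5161 - 2*(-57)/(-96))) - 1/21454 = (-27479 + (-5161 - 2*(-57)*(-1)/96)) - 1/21454 = (-27479 + (-5161 - 1*19/16)) - 1/21454 = (-27479 + (-5161 - 19/16)) - 1/21454 = (-27479 - 82595/16) - 1/21454 = -522259/16 - 1/21454 = -5602272301/171632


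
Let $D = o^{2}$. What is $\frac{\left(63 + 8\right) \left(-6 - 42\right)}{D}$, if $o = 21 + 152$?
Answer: $- \frac{3408}{29929} \approx -0.11387$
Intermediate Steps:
$o = 173$
$D = 29929$ ($D = 173^{2} = 29929$)
$\frac{\left(63 + 8\right) \left(-6 - 42\right)}{D} = \frac{\left(63 + 8\right) \left(-6 - 42\right)}{29929} = 71 \left(-6 - 42\right) \frac{1}{29929} = 71 \left(-48\right) \frac{1}{29929} = \left(-3408\right) \frac{1}{29929} = - \frac{3408}{29929}$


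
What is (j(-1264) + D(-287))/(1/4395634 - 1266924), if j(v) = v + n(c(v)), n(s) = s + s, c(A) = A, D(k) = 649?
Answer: 13815477662/5568934209815 ≈ 0.0024808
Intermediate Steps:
n(s) = 2*s
j(v) = 3*v (j(v) = v + 2*v = 3*v)
(j(-1264) + D(-287))/(1/4395634 - 1266924) = (3*(-1264) + 649)/(1/4395634 - 1266924) = (-3792 + 649)/(1/4395634 - 1266924) = -3143/(-5568934209815/4395634) = -3143*(-4395634/5568934209815) = 13815477662/5568934209815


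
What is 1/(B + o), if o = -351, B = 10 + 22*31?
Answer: 1/341 ≈ 0.0029326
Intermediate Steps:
B = 692 (B = 10 + 682 = 692)
1/(B + o) = 1/(692 - 351) = 1/341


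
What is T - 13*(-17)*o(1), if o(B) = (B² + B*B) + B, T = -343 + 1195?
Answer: 1515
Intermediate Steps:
T = 852
o(B) = B + 2*B² (o(B) = (B² + B²) + B = 2*B² + B = B + 2*B²)
T - 13*(-17)*o(1) = 852 - 13*(-17)*1*(1 + 2*1) = 852 - (-221)*1*(1 + 2) = 852 - (-221)*1*3 = 852 - (-221)*3 = 852 - 1*(-663) = 852 + 663 = 1515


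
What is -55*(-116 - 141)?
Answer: 14135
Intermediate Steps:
-55*(-116 - 141) = -55*(-257) = 14135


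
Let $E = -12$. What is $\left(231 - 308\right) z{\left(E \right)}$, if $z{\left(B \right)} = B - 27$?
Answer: $3003$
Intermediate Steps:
$z{\left(B \right)} = -27 + B$
$\left(231 - 308\right) z{\left(E \right)} = \left(231 - 308\right) \left(-27 - 12\right) = \left(-77\right) \left(-39\right) = 3003$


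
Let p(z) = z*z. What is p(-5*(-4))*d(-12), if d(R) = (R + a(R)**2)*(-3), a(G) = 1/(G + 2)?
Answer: 14388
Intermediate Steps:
a(G) = 1/(2 + G)
p(z) = z**2
d(R) = -3*R - 3/(2 + R)**2 (d(R) = (R + (1/(2 + R))**2)*(-3) = (R + (2 + R)**(-2))*(-3) = -3*R - 3/(2 + R)**2)
p(-5*(-4))*d(-12) = (-5*(-4))**2*(-3*(-12) - 3/(2 - 12)**2) = 20**2*(36 - 3/(-10)**2) = 400*(36 - 3*1/100) = 400*(36 - 3/100) = 400*(3597/100) = 14388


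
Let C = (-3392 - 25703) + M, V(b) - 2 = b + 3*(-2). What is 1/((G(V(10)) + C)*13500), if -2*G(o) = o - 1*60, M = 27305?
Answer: -1/23800500 ≈ -4.2016e-8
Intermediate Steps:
V(b) = -4 + b (V(b) = 2 + (b + 3*(-2)) = 2 + (b - 6) = 2 + (-6 + b) = -4 + b)
G(o) = 30 - o/2 (G(o) = -(o - 1*60)/2 = -(o - 60)/2 = -(-60 + o)/2 = 30 - o/2)
C = -1790 (C = (-3392 - 25703) + 27305 = -29095 + 27305 = -1790)
1/((G(V(10)) + C)*13500) = 1/((30 - (-4 + 10)/2) - 1790*13500) = (1/13500)/((30 - ½*6) - 1790) = (1/13500)/((30 - 3) - 1790) = (1/13500)/(27 - 1790) = (1/13500)/(-1763) = -1/1763*1/13500 = -1/23800500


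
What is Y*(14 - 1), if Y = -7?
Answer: -91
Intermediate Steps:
Y*(14 - 1) = -7*(14 - 1) = -7*13 = -91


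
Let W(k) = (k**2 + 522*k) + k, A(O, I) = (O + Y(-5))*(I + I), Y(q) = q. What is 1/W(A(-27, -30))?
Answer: 1/4690560 ≈ 2.1319e-7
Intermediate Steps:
A(O, I) = 2*I*(-5 + O) (A(O, I) = (O - 5)*(I + I) = (-5 + O)*(2*I) = 2*I*(-5 + O))
W(k) = k**2 + 523*k
1/W(A(-27, -30)) = 1/((2*(-30)*(-5 - 27))*(523 + 2*(-30)*(-5 - 27))) = 1/((2*(-30)*(-32))*(523 + 2*(-30)*(-32))) = 1/(1920*(523 + 1920)) = 1/(1920*2443) = 1/4690560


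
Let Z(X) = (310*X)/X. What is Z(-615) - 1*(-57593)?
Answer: 57903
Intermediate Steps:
Z(X) = 310
Z(-615) - 1*(-57593) = 310 - 1*(-57593) = 310 + 57593 = 57903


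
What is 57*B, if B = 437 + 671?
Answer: 63156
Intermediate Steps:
B = 1108
57*B = 57*1108 = 63156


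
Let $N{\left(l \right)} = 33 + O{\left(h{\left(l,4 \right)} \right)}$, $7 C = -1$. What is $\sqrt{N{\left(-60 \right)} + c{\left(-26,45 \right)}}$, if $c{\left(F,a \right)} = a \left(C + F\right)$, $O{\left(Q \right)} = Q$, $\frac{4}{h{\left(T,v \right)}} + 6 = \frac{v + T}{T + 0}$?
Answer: $\frac{3 i \sqrt{2248897}}{133} \approx 33.826 i$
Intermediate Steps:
$C = - \frac{1}{7}$ ($C = \frac{1}{7} \left(-1\right) = - \frac{1}{7} \approx -0.14286$)
$h{\left(T,v \right)} = \frac{4}{-6 + \frac{T + v}{T}}$ ($h{\left(T,v \right)} = \frac{4}{-6 + \frac{v + T}{T + 0}} = \frac{4}{-6 + \frac{T + v}{T}}$)
$c{\left(F,a \right)} = a \left(- \frac{1}{7} + F\right)$
$N{\left(l \right)} = 33 + \frac{4 l}{4 - 5 l}$
$\sqrt{N{\left(-60 \right)} + c{\left(-26,45 \right)}} = \sqrt{\frac{-132 + 161 \left(-60\right)}{-4 + 5 \left(-60\right)} + 45 \left(- \frac{1}{7} - 26\right)} = \sqrt{\frac{-132 - 9660}{-4 - 300} + 45 \left(- \frac{183}{7}\right)} = \sqrt{\frac{1}{-304} \left(-9792\right) - \frac{8235}{7}} = \sqrt{\left(- \frac{1}{304}\right) \left(-9792\right) - \frac{8235}{7}} = \sqrt{\frac{612}{19} - \frac{8235}{7}} = \sqrt{- \frac{152181}{133}} = \frac{3 i \sqrt{2248897}}{133}$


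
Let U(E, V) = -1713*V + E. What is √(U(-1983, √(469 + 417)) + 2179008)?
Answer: √(2177025 - 1713*√886) ≈ 1458.1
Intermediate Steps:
U(E, V) = E - 1713*V
√(U(-1983, √(469 + 417)) + 2179008) = √((-1983 - 1713*√(469 + 417)) + 2179008) = √((-1983 - 1713*√886) + 2179008) = √(2177025 - 1713*√886)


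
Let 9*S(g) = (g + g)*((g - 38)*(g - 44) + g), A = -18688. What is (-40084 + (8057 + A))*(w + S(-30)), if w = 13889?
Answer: 986795565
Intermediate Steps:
S(g) = 2*g*(g + (-44 + g)*(-38 + g))/9 (S(g) = ((g + g)*((g - 38)*(g - 44) + g))/9 = ((2*g)*((-38 + g)*(-44 + g) + g))/9 = ((2*g)*((-44 + g)*(-38 + g) + g))/9 = ((2*g)*(g + (-44 + g)*(-38 + g)))/9 = (2*g*(g + (-44 + g)*(-38 + g)))/9 = 2*g*(g + (-44 + g)*(-38 + g))/9)
(-40084 + (8057 + A))*(w + S(-30)) = (-40084 + (8057 - 18688))*(13889 + (2/9)*(-30)*(1672 + (-30)² - 81*(-30))) = (-40084 - 10631)*(13889 + (2/9)*(-30)*(1672 + 900 + 2430)) = -50715*(13889 + (2/9)*(-30)*5002) = -50715*(13889 - 100040/3) = -50715*(-58373/3) = 986795565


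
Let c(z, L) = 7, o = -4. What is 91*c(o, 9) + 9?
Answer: 646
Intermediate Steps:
91*c(o, 9) + 9 = 91*7 + 9 = 637 + 9 = 646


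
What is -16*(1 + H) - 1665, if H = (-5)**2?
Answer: -2081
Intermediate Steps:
H = 25
-16*(1 + H) - 1665 = -16*(1 + 25) - 1665 = -16*26 - 1665 = -416 - 1665 = -2081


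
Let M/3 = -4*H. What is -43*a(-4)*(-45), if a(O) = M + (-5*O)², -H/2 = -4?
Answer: 588240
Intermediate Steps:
H = 8 (H = -2*(-4) = 8)
M = -96 (M = 3*(-4*8) = 3*(-32) = -96)
a(O) = -96 + 25*O² (a(O) = -96 + (-5*O)² = -96 + 25*O²)
-43*a(-4)*(-45) = -43*(-96 + 25*(-4)²)*(-45) = -43*(-96 + 25*16)*(-45) = -43*(-96 + 400)*(-45) = -43*304*(-45) = -13072*(-45) = 588240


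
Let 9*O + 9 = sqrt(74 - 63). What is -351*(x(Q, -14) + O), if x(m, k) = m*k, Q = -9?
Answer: -43875 - 39*sqrt(11) ≈ -44004.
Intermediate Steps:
x(m, k) = k*m
O = -1 + sqrt(11)/9 (O = -1 + sqrt(74 - 63)/9 = -1 + sqrt(11)/9 ≈ -0.63149)
-351*(x(Q, -14) + O) = -351*(-14*(-9) + (-1 + sqrt(11)/9)) = -351*(126 + (-1 + sqrt(11)/9)) = -351*(125 + sqrt(11)/9) = -43875 - 39*sqrt(11)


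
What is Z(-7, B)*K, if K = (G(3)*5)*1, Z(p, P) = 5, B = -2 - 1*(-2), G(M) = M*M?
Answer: 225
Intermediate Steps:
G(M) = M**2
B = 0 (B = -2 + 2 = 0)
K = 45 (K = (3**2*5)*1 = (9*5)*1 = 45*1 = 45)
Z(-7, B)*K = 5*45 = 225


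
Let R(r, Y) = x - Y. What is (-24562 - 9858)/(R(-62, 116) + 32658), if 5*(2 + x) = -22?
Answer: -86050/81339 ≈ -1.0579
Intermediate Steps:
x = -32/5 (x = -2 + (⅕)*(-22) = -2 - 22/5 = -32/5 ≈ -6.4000)
R(r, Y) = -32/5 - Y
(-24562 - 9858)/(R(-62, 116) + 32658) = (-24562 - 9858)/((-32/5 - 1*116) + 32658) = -34420/((-32/5 - 116) + 32658) = -34420/(-612/5 + 32658) = -34420/162678/5 = -34420*5/162678 = -86050/81339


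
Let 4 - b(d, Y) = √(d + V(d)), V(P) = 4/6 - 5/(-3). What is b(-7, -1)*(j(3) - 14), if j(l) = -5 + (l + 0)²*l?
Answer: 32 - 8*I*√42/3 ≈ 32.0 - 17.282*I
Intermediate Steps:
V(P) = 7/3 (V(P) = 4*(⅙) - 5*(-⅓) = ⅔ + 5/3 = 7/3)
j(l) = -5 + l³ (j(l) = -5 + l²*l = -5 + l³)
b(d, Y) = 4 - √(7/3 + d) (b(d, Y) = 4 - √(d + 7/3) = 4 - √(7/3 + d))
b(-7, -1)*(j(3) - 14) = (4 - √(21 + 9*(-7))/3)*((-5 + 3³) - 14) = (4 - √(21 - 63)/3)*((-5 + 27) - 14) = (4 - I*√42/3)*(22 - 14) = (4 - I*√42/3)*8 = 32 - 8*I*√42/3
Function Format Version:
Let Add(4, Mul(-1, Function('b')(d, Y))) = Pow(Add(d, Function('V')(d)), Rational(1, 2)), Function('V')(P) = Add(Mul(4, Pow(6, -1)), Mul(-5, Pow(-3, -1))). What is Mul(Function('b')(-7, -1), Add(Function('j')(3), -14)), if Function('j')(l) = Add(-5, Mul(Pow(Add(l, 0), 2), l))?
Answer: Add(32, Mul(Rational(-8, 3), I, Pow(42, Rational(1, 2)))) ≈ Add(32.000, Mul(-17.282, I))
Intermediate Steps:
Function('V')(P) = Rational(7, 3) (Function('V')(P) = Add(Mul(4, Rational(1, 6)), Mul(-5, Rational(-1, 3))) = Add(Rational(2, 3), Rational(5, 3)) = Rational(7, 3))
Function('j')(l) = Add(-5, Pow(l, 3)) (Function('j')(l) = Add(-5, Mul(Pow(l, 2), l)) = Add(-5, Pow(l, 3)))
Function('b')(d, Y) = Add(4, Mul(-1, Pow(Add(Rational(7, 3), d), Rational(1, 2)))) (Function('b')(d, Y) = Add(4, Mul(-1, Pow(Add(d, Rational(7, 3)), Rational(1, 2)))) = Add(4, Mul(-1, Pow(Add(Rational(7, 3), d), Rational(1, 2)))))
Mul(Function('b')(-7, -1), Add(Function('j')(3), -14)) = Mul(Add(4, Mul(Rational(-1, 3), Pow(Add(21, Mul(9, -7)), Rational(1, 2)))), Add(Add(-5, Pow(3, 3)), -14)) = Mul(Add(4, Mul(Rational(-1, 3), Pow(Add(21, -63), Rational(1, 2)))), Add(Add(-5, 27), -14)) = Mul(Add(4, Mul(Rational(-1, 3), Pow(-42, Rational(1, 2)))), Add(22, -14)) = Mul(Add(4, Mul(Rational(-1, 3), Mul(I, Pow(42, Rational(1, 2))))), 8) = Mul(Add(4, Mul(Rational(-1, 3), I, Pow(42, Rational(1, 2)))), 8) = Add(32, Mul(Rational(-8, 3), I, Pow(42, Rational(1, 2))))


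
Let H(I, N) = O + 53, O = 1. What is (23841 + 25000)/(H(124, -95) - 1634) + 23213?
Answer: 36627699/1580 ≈ 23182.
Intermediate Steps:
H(I, N) = 54 (H(I, N) = 1 + 53 = 54)
(23841 + 25000)/(H(124, -95) - 1634) + 23213 = (23841 + 25000)/(54 - 1634) + 23213 = 48841/(-1580) + 23213 = 48841*(-1/1580) + 23213 = -48841/1580 + 23213 = 36627699/1580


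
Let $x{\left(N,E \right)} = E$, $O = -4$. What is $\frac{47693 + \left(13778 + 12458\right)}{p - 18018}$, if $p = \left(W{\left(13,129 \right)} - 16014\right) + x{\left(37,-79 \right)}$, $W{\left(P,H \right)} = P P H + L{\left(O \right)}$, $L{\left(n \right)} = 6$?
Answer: $- \frac{73929}{12304} \approx -6.0085$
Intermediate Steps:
$W{\left(P,H \right)} = 6 + H P^{2}$ ($W{\left(P,H \right)} = P P H + 6 = P^{2} H + 6 = H P^{2} + 6 = 6 + H P^{2}$)
$p = 5714$ ($p = \left(\left(6 + 129 \cdot 13^{2}\right) - 16014\right) - 79 = \left(\left(6 + 129 \cdot 169\right) - 16014\right) - 79 = \left(\left(6 + 21801\right) - 16014\right) - 79 = \left(21807 - 16014\right) - 79 = 5793 - 79 = 5714$)
$\frac{47693 + \left(13778 + 12458\right)}{p - 18018} = \frac{47693 + \left(13778 + 12458\right)}{5714 - 18018} = \frac{47693 + 26236}{-12304} = 73929 \left(- \frac{1}{12304}\right) = - \frac{73929}{12304}$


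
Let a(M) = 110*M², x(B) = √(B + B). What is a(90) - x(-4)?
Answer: 891000 - 2*I*√2 ≈ 8.91e+5 - 2.8284*I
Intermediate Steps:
x(B) = √2*√B (x(B) = √(2*B) = √2*√B)
a(90) - x(-4) = 110*90² - √2*√(-4) = 110*8100 - √2*2*I = 891000 - 2*I*√2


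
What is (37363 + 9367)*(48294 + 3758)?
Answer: 2432389960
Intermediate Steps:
(37363 + 9367)*(48294 + 3758) = 46730*52052 = 2432389960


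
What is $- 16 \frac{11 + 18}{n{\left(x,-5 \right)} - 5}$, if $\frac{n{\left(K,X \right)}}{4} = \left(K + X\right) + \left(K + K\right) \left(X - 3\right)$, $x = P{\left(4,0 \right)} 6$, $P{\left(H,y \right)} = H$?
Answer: $\frac{464}{1465} \approx 0.31672$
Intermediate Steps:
$x = 24$ ($x = 4 \cdot 6 = 24$)
$n{\left(K,X \right)} = 4 K + 4 X + 8 K \left(-3 + X\right)$ ($n{\left(K,X \right)} = 4 \left(\left(K + X\right) + \left(K + K\right) \left(X - 3\right)\right) = 4 \left(\left(K + X\right) + 2 K \left(-3 + X\right)\right) = 4 \left(K + X + 2 K \left(-3 + X\right)\right) = 4 K + 4 X + 8 K \left(-3 + X\right)$)
$- 16 \frac{11 + 18}{n{\left(x,-5 \right)} - 5} = - 16 \frac{11 + 18}{\left(\left(-20\right) 24 + 4 \left(-5\right) + 8 \cdot 24 \left(-5\right)\right) - 5} = - 16 \frac{29}{\left(-480 - 20 - 960\right) - 5} = - 16 \frac{29}{-1460 - 5} = - 16 \frac{29}{-1465} = - 16 \cdot 29 \left(- \frac{1}{1465}\right) = \left(-16\right) \left(- \frac{29}{1465}\right) = \frac{464}{1465}$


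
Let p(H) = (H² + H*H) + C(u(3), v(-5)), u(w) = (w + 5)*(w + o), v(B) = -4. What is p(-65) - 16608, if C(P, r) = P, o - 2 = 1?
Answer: -8110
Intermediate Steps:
o = 3 (o = 2 + 1 = 3)
u(w) = (3 + w)*(5 + w) (u(w) = (w + 5)*(w + 3) = (5 + w)*(3 + w) = (3 + w)*(5 + w))
p(H) = 48 + 2*H² (p(H) = (H² + H*H) + (15 + 3² + 8*3) = (H² + H²) + (15 + 9 + 24) = 2*H² + 48 = 48 + 2*H²)
p(-65) - 16608 = (48 + 2*(-65)²) - 16608 = (48 + 2*4225) - 16608 = (48 + 8450) - 16608 = 8498 - 16608 = -8110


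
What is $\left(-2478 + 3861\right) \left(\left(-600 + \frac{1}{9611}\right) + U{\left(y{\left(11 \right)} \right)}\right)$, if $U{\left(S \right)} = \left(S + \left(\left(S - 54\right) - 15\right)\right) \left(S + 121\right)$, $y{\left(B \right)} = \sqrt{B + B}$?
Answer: $- \frac{118365374382}{9611} + 239259 \sqrt{22} \approx -1.1193 \cdot 10^{7}$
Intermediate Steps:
$y{\left(B \right)} = \sqrt{2} \sqrt{B}$ ($y{\left(B \right)} = \sqrt{2 B} = \sqrt{2} \sqrt{B}$)
$U{\left(S \right)} = \left(-69 + 2 S\right) \left(121 + S\right)$ ($U{\left(S \right)} = \left(S + \left(\left(-54 + S\right) - 15\right)\right) \left(121 + S\right) = \left(S + \left(-69 + S\right)\right) \left(121 + S\right) = \left(-69 + 2 S\right) \left(121 + S\right)$)
$\left(-2478 + 3861\right) \left(\left(-600 + \frac{1}{9611}\right) + U{\left(y{\left(11 \right)} \right)}\right) = \left(-2478 + 3861\right) \left(\left(-600 + \frac{1}{9611}\right) + \left(-8349 + 2 \left(\sqrt{2} \sqrt{11}\right)^{2} + 173 \sqrt{2} \sqrt{11}\right)\right) = 1383 \left(\left(-600 + \frac{1}{9611}\right) + \left(-8349 + 2 \left(\sqrt{22}\right)^{2} + 173 \sqrt{22}\right)\right) = 1383 \left(- \frac{5766599}{9611} + \left(-8349 + 2 \cdot 22 + 173 \sqrt{22}\right)\right) = 1383 \left(- \frac{5766599}{9611} + \left(-8349 + 44 + 173 \sqrt{22}\right)\right) = 1383 \left(- \frac{5766599}{9611} - \left(8305 - 173 \sqrt{22}\right)\right) = 1383 \left(- \frac{85585954}{9611} + 173 \sqrt{22}\right) = - \frac{118365374382}{9611} + 239259 \sqrt{22}$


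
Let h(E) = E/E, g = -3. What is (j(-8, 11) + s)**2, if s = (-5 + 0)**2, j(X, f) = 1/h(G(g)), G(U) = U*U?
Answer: 676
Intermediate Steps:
G(U) = U**2
h(E) = 1
j(X, f) = 1 (j(X, f) = 1/1 = 1)
s = 25 (s = (-5)**2 = 25)
(j(-8, 11) + s)**2 = (1 + 25)**2 = 26**2 = 676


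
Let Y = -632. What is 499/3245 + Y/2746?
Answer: -340293/4455385 ≈ -0.076378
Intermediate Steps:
499/3245 + Y/2746 = 499/3245 - 632/2746 = 499*(1/3245) - 632*1/2746 = 499/3245 - 316/1373 = -340293/4455385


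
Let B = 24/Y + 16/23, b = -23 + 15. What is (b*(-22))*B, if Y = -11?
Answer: -6016/23 ≈ -261.57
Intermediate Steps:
b = -8
B = -376/253 (B = 24/(-11) + 16/23 = 24*(-1/11) + 16*(1/23) = -24/11 + 16/23 = -376/253 ≈ -1.4862)
(b*(-22))*B = -8*(-22)*(-376/253) = 176*(-376/253) = -6016/23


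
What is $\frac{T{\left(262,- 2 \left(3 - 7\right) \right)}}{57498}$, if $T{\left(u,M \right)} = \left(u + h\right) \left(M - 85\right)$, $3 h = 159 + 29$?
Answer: $- \frac{5357}{12321} \approx -0.43479$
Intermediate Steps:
$h = \frac{188}{3}$ ($h = \frac{159 + 29}{3} = \frac{1}{3} \cdot 188 = \frac{188}{3} \approx 62.667$)
$T{\left(u,M \right)} = \left(-85 + M\right) \left(\frac{188}{3} + u\right)$ ($T{\left(u,M \right)} = \left(u + \frac{188}{3}\right) \left(M - 85\right) = \left(\frac{188}{3} + u\right) \left(-85 + M\right) = \left(-85 + M\right) \left(\frac{188}{3} + u\right)$)
$\frac{T{\left(262,- 2 \left(3 - 7\right) \right)}}{57498} = \frac{- \frac{15980}{3} - 22270 + \frac{188 \left(- 2 \left(3 - 7\right)\right)}{3} + - 2 \left(3 - 7\right) 262}{57498} = \left(- \frac{15980}{3} - 22270 + \frac{188 \left(\left(-2\right) \left(-4\right)\right)}{3} + \left(-2\right) \left(-4\right) 262\right) \frac{1}{57498} = \left(- \frac{15980}{3} - 22270 + \frac{188}{3} \cdot 8 + 8 \cdot 262\right) \frac{1}{57498} = \left(- \frac{15980}{3} - 22270 + \frac{1504}{3} + 2096\right) \frac{1}{57498} = \left(- \frac{74998}{3}\right) \frac{1}{57498} = - \frac{5357}{12321}$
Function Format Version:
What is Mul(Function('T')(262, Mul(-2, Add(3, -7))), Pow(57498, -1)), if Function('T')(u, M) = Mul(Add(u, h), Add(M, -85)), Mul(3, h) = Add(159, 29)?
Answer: Rational(-5357, 12321) ≈ -0.43479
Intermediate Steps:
h = Rational(188, 3) (h = Mul(Rational(1, 3), Add(159, 29)) = Mul(Rational(1, 3), 188) = Rational(188, 3) ≈ 62.667)
Function('T')(u, M) = Mul(Add(-85, M), Add(Rational(188, 3), u)) (Function('T')(u, M) = Mul(Add(u, Rational(188, 3)), Add(M, -85)) = Mul(Add(Rational(188, 3), u), Add(-85, M)) = Mul(Add(-85, M), Add(Rational(188, 3), u)))
Mul(Function('T')(262, Mul(-2, Add(3, -7))), Pow(57498, -1)) = Mul(Add(Rational(-15980, 3), Mul(-85, 262), Mul(Rational(188, 3), Mul(-2, Add(3, -7))), Mul(Mul(-2, Add(3, -7)), 262)), Pow(57498, -1)) = Mul(Add(Rational(-15980, 3), -22270, Mul(Rational(188, 3), Mul(-2, -4)), Mul(Mul(-2, -4), 262)), Rational(1, 57498)) = Mul(Add(Rational(-15980, 3), -22270, Mul(Rational(188, 3), 8), Mul(8, 262)), Rational(1, 57498)) = Mul(Add(Rational(-15980, 3), -22270, Rational(1504, 3), 2096), Rational(1, 57498)) = Mul(Rational(-74998, 3), Rational(1, 57498)) = Rational(-5357, 12321)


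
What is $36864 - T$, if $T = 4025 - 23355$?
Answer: $56194$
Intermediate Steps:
$T = -19330$ ($T = 4025 - 23355 = -19330$)
$36864 - T = 36864 - -19330 = 36864 + 19330 = 56194$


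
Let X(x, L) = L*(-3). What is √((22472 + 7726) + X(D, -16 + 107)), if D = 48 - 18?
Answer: 15*√133 ≈ 172.99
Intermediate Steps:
D = 30
X(x, L) = -3*L
√((22472 + 7726) + X(D, -16 + 107)) = √((22472 + 7726) - 3*(-16 + 107)) = √(30198 - 3*91) = √(30198 - 273) = √29925 = 15*√133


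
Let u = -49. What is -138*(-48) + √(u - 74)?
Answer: 6624 + I*√123 ≈ 6624.0 + 11.091*I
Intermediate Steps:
-138*(-48) + √(u - 74) = -138*(-48) + √(-49 - 74) = 6624 + √(-123) = 6624 + I*√123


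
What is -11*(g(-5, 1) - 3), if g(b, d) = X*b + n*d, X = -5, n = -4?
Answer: -198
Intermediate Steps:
g(b, d) = -5*b - 4*d
-11*(g(-5, 1) - 3) = -11*((-5*(-5) - 4*1) - 3) = -11*((25 - 4) - 3) = -11*(21 - 3) = -11*18 = -198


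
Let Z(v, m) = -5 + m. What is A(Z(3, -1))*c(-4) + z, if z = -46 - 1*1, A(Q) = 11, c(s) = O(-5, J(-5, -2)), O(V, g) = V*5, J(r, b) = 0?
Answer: -322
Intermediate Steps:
O(V, g) = 5*V
c(s) = -25 (c(s) = 5*(-5) = -25)
z = -47 (z = -46 - 1 = -47)
A(Z(3, -1))*c(-4) + z = 11*(-25) - 47 = -275 - 47 = -322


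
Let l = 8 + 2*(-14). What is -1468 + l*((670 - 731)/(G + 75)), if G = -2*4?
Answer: -97136/67 ≈ -1449.8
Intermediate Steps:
G = -8
l = -20 (l = 8 - 28 = -20)
-1468 + l*((670 - 731)/(G + 75)) = -1468 - 20*(670 - 731)/(-8 + 75) = -1468 - (-1220)/67 = -1468 - 20*(-61/67) = -1468 + 1220/67 = -97136/67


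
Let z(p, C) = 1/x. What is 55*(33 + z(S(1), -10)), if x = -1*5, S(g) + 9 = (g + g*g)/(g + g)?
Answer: 1804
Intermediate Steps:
S(g) = -9 + (g + g**2)/(2*g) (S(g) = -9 + (g + g*g)/(g + g) = -9 + (g + g**2)/((2*g)) = -9 + (g + g**2)*(1/(2*g)) = -9 + (g + g**2)/(2*g))
x = -5
z(p, C) = -1/5 (z(p, C) = 1/(-5) = -1/5)
55*(33 + z(S(1), -10)) = 55*(33 - 1/5) = 55*(164/5) = 1804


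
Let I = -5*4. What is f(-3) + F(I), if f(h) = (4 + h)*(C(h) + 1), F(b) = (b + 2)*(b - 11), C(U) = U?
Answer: 556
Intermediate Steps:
I = -20
F(b) = (-11 + b)*(2 + b) (F(b) = (2 + b)*(-11 + b) = (-11 + b)*(2 + b))
f(h) = (1 + h)*(4 + h) (f(h) = (4 + h)*(h + 1) = (4 + h)*(1 + h) = (1 + h)*(4 + h))
f(-3) + F(I) = (4 + (-3)² + 5*(-3)) + (-22 + (-20)² - 9*(-20)) = (4 + 9 - 15) + (-22 + 400 + 180) = -2 + 558 = 556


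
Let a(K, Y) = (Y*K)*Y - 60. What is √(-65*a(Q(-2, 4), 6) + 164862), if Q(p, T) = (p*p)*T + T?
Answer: √121962 ≈ 349.23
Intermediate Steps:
Q(p, T) = T + T*p² (Q(p, T) = p²*T + T = T*p² + T = T + T*p²)
a(K, Y) = -60 + K*Y² (a(K, Y) = (K*Y)*Y - 60 = K*Y² - 60 = -60 + K*Y²)
√(-65*a(Q(-2, 4), 6) + 164862) = √(-65*(-60 + (4*(1 + (-2)²))*6²) + 164862) = √(-65*(-60 + (4*(1 + 4))*36) + 164862) = √(-65*(-60 + (4*5)*36) + 164862) = √(-65*(-60 + 20*36) + 164862) = √(-65*(-60 + 720) + 164862) = √(-65*660 + 164862) = √(-42900 + 164862) = √121962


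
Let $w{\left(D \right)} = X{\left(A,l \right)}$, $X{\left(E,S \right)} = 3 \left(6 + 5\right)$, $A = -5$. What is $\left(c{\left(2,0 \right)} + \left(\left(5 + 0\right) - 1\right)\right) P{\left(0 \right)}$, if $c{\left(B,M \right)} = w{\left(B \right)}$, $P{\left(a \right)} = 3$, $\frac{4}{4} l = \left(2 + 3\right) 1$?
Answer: $111$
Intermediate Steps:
$l = 5$ ($l = \left(2 + 3\right) 1 = 5 \cdot 1 = 5$)
$X{\left(E,S \right)} = 33$ ($X{\left(E,S \right)} = 3 \cdot 11 = 33$)
$w{\left(D \right)} = 33$
$c{\left(B,M \right)} = 33$
$\left(c{\left(2,0 \right)} + \left(\left(5 + 0\right) - 1\right)\right) P{\left(0 \right)} = \left(33 + \left(\left(5 + 0\right) - 1\right)\right) 3 = \left(33 + \left(5 - 1\right)\right) 3 = \left(33 + 4\right) 3 = 37 \cdot 3 = 111$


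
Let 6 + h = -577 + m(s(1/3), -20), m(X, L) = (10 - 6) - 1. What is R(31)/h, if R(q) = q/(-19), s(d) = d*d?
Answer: 31/11020 ≈ 0.0028131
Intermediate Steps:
s(d) = d²
m(X, L) = 3 (m(X, L) = 4 - 1 = 3)
R(q) = -q/19 (R(q) = q*(-1/19) = -q/19)
h = -580 (h = -6 + (-577 + 3) = -6 - 574 = -580)
R(31)/h = -1/19*31/(-580) = -31/19*(-1/580) = 31/11020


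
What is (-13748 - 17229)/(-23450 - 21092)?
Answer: 30977/44542 ≈ 0.69546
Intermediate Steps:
(-13748 - 17229)/(-23450 - 21092) = -30977/(-44542) = -30977*(-1/44542) = 30977/44542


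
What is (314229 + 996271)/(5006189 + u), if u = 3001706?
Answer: 262100/1601579 ≈ 0.16365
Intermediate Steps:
(314229 + 996271)/(5006189 + u) = (314229 + 996271)/(5006189 + 3001706) = 1310500/8007895 = 1310500*(1/8007895) = 262100/1601579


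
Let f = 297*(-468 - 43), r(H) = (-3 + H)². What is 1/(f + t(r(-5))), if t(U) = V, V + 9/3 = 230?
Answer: -1/151540 ≈ -6.5989e-6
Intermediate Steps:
V = 227 (V = -3 + 230 = 227)
t(U) = 227
f = -151767 (f = 297*(-511) = -151767)
1/(f + t(r(-5))) = 1/(-151767 + 227) = 1/(-151540) = -1/151540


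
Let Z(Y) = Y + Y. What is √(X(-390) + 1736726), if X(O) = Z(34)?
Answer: √1736794 ≈ 1317.9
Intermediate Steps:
Z(Y) = 2*Y
X(O) = 68 (X(O) = 2*34 = 68)
√(X(-390) + 1736726) = √(68 + 1736726) = √1736794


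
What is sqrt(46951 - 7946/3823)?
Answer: sqrt(686173934321)/3823 ≈ 216.68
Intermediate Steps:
sqrt(46951 - 7946/3823) = sqrt(179485727/3823) = sqrt(686173934321)/3823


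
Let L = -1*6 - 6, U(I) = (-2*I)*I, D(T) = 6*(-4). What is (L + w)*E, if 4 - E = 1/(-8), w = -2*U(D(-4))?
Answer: 18909/2 ≈ 9454.5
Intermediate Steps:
D(T) = -24
U(I) = -2*I²
w = 2304 (w = -(-4)*(-24)² = -(-4)*576 = -2*(-1152) = 2304)
E = 33/8 (E = 4 - 1/(-8) = 4 - 1*(-⅛) = 4 + ⅛ = 33/8 ≈ 4.1250)
L = -12 (L = -6 - 6 = -12)
(L + w)*E = (-12 + 2304)*(33/8) = 2292*(33/8) = 18909/2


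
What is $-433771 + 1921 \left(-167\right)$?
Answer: $-754578$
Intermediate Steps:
$-433771 + 1921 \left(-167\right) = -433771 - 320807 = -754578$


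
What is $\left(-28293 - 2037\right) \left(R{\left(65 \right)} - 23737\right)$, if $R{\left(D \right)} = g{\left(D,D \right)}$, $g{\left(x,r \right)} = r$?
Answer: $717971760$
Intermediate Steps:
$R{\left(D \right)} = D$
$\left(-28293 - 2037\right) \left(R{\left(65 \right)} - 23737\right) = \left(-28293 - 2037\right) \left(65 - 23737\right) = \left(-30330\right) \left(-23672\right) = 717971760$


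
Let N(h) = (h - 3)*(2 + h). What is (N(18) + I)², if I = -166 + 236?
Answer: 136900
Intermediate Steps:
N(h) = (-3 + h)*(2 + h)
I = 70
(N(18) + I)² = ((-6 + 18² - 1*18) + 70)² = ((-6 + 324 - 18) + 70)² = (300 + 70)² = 370² = 136900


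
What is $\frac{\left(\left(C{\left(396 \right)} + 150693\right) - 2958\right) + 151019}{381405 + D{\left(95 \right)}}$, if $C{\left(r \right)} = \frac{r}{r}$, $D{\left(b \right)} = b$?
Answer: $\frac{59751}{76300} \approx 0.78311$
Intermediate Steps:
$C{\left(r \right)} = 1$
$\frac{\left(\left(C{\left(396 \right)} + 150693\right) - 2958\right) + 151019}{381405 + D{\left(95 \right)}} = \frac{\left(\left(1 + 150693\right) - 2958\right) + 151019}{381405 + 95} = \frac{\left(150694 - 2958\right) + 151019}{381500} = \left(147736 + 151019\right) \frac{1}{381500} = 298755 \cdot \frac{1}{381500} = \frac{59751}{76300}$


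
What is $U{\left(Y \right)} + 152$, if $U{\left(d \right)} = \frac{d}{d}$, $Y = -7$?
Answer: $153$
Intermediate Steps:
$U{\left(d \right)} = 1$
$U{\left(Y \right)} + 152 = 1 + 152 = 153$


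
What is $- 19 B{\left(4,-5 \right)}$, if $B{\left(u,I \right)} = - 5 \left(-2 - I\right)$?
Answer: $285$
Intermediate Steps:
$B{\left(u,I \right)} = 10 + 5 I$
$- 19 B{\left(4,-5 \right)} = - 19 \left(10 + 5 \left(-5\right)\right) = - 19 \left(10 - 25\right) = \left(-19\right) \left(-15\right) = 285$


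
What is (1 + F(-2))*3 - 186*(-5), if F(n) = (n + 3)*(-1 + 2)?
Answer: 936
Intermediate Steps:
F(n) = 3 + n (F(n) = (3 + n)*1 = 3 + n)
(1 + F(-2))*3 - 186*(-5) = (1 + (3 - 2))*3 - 186*(-5) = (1 + 1)*3 - 93*(-10) = 2*3 + 930 = 6 + 930 = 936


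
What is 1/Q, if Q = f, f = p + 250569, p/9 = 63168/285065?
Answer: 285065/71429020497 ≈ 3.9909e-6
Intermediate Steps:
p = 568512/285065 (p = 9*(63168/285065) = 568512/285065 ≈ 1.9943)
f = 71429020497/285065 (f = 568512/285065 + 250569 = 71429020497/285065 ≈ 2.5057e+5)
Q = 71429020497/285065 ≈ 2.5057e+5
1/Q = 1/(71429020497/285065) = 285065/71429020497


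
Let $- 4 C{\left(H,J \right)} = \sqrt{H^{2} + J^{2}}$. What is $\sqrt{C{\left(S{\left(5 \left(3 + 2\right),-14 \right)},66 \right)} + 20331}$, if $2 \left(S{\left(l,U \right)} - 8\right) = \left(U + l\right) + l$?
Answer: $\frac{\sqrt{81324 - 2 \sqrt{1258}}}{2} \approx 142.52$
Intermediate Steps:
$S{\left(l,U \right)} = 8 + l + \frac{U}{2}$ ($S{\left(l,U \right)} = 8 + \frac{\left(U + l\right) + l}{2} = 8 + \frac{U + 2 l}{2} = 8 + \left(l + \frac{U}{2}\right) = 8 + l + \frac{U}{2}$)
$C{\left(H,J \right)} = - \frac{\sqrt{H^{2} + J^{2}}}{4}$
$\sqrt{C{\left(S{\left(5 \left(3 + 2\right),-14 \right)},66 \right)} + 20331} = \sqrt{- \frac{\sqrt{\left(8 + 5 \left(3 + 2\right) + \frac{1}{2} \left(-14\right)\right)^{2} + 66^{2}}}{4} + 20331} = \sqrt{- \frac{\sqrt{\left(8 + 5 \cdot 5 - 7\right)^{2} + 4356}}{4} + 20331} = \sqrt{- \frac{\sqrt{\left(8 + 25 - 7\right)^{2} + 4356}}{4} + 20331} = \sqrt{- \frac{\sqrt{26^{2} + 4356}}{4} + 20331} = \sqrt{- \frac{\sqrt{676 + 4356}}{4} + 20331} = \sqrt{- \frac{\sqrt{5032}}{4} + 20331} = \sqrt{- \frac{2 \sqrt{1258}}{4} + 20331} = \sqrt{- \frac{\sqrt{1258}}{2} + 20331} = \sqrt{20331 - \frac{\sqrt{1258}}{2}}$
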